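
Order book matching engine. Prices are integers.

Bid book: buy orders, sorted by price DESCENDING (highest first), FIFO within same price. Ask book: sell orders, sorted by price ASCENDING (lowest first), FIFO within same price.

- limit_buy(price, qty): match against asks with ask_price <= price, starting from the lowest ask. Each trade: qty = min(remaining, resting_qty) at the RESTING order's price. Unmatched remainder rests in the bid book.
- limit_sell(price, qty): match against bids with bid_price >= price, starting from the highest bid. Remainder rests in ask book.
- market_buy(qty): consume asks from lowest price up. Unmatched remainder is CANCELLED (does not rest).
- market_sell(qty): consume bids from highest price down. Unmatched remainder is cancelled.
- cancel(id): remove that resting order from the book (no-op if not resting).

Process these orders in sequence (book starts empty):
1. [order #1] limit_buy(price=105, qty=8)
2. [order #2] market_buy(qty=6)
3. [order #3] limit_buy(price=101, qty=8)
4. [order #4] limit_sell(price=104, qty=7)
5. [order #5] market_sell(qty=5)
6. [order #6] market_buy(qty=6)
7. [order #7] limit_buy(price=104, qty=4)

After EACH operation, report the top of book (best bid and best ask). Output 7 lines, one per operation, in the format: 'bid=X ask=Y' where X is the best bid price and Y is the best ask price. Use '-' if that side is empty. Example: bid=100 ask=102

Answer: bid=105 ask=-
bid=105 ask=-
bid=105 ask=-
bid=105 ask=-
bid=101 ask=-
bid=101 ask=-
bid=104 ask=-

Derivation:
After op 1 [order #1] limit_buy(price=105, qty=8): fills=none; bids=[#1:8@105] asks=[-]
After op 2 [order #2] market_buy(qty=6): fills=none; bids=[#1:8@105] asks=[-]
After op 3 [order #3] limit_buy(price=101, qty=8): fills=none; bids=[#1:8@105 #3:8@101] asks=[-]
After op 4 [order #4] limit_sell(price=104, qty=7): fills=#1x#4:7@105; bids=[#1:1@105 #3:8@101] asks=[-]
After op 5 [order #5] market_sell(qty=5): fills=#1x#5:1@105 #3x#5:4@101; bids=[#3:4@101] asks=[-]
After op 6 [order #6] market_buy(qty=6): fills=none; bids=[#3:4@101] asks=[-]
After op 7 [order #7] limit_buy(price=104, qty=4): fills=none; bids=[#7:4@104 #3:4@101] asks=[-]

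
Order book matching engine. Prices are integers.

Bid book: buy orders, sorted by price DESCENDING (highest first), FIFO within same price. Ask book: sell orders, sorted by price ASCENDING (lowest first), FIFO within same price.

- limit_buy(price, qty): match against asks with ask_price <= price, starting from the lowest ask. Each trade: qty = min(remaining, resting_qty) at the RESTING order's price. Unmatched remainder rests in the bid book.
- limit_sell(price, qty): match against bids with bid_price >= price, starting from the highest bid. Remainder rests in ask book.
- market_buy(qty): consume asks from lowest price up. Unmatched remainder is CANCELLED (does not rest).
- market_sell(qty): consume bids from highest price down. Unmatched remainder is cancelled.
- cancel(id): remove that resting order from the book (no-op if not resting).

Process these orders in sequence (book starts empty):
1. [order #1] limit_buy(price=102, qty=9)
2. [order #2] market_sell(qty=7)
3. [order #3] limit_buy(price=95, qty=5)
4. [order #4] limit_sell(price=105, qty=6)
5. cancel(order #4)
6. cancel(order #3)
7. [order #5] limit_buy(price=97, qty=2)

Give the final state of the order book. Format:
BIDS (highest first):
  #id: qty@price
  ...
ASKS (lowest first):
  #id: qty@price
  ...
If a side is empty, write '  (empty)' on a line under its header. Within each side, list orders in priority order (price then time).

After op 1 [order #1] limit_buy(price=102, qty=9): fills=none; bids=[#1:9@102] asks=[-]
After op 2 [order #2] market_sell(qty=7): fills=#1x#2:7@102; bids=[#1:2@102] asks=[-]
After op 3 [order #3] limit_buy(price=95, qty=5): fills=none; bids=[#1:2@102 #3:5@95] asks=[-]
After op 4 [order #4] limit_sell(price=105, qty=6): fills=none; bids=[#1:2@102 #3:5@95] asks=[#4:6@105]
After op 5 cancel(order #4): fills=none; bids=[#1:2@102 #3:5@95] asks=[-]
After op 6 cancel(order #3): fills=none; bids=[#1:2@102] asks=[-]
After op 7 [order #5] limit_buy(price=97, qty=2): fills=none; bids=[#1:2@102 #5:2@97] asks=[-]

Answer: BIDS (highest first):
  #1: 2@102
  #5: 2@97
ASKS (lowest first):
  (empty)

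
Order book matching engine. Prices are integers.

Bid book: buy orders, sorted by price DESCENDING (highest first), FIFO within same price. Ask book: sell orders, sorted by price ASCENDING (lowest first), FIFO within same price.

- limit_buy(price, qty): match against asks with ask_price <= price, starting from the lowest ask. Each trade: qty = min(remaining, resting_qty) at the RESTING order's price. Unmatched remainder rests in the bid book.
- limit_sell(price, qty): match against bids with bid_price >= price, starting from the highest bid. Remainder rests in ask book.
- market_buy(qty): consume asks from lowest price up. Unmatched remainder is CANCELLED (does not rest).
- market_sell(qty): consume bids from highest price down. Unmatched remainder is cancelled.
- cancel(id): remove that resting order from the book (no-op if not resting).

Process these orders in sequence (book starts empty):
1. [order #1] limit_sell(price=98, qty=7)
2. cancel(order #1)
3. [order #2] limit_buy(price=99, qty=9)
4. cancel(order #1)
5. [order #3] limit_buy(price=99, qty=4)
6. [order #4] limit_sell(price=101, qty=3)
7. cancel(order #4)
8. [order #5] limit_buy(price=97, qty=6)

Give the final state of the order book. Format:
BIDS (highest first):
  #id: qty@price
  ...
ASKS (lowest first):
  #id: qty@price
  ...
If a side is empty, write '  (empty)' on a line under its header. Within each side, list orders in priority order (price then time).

Answer: BIDS (highest first):
  #2: 9@99
  #3: 4@99
  #5: 6@97
ASKS (lowest first):
  (empty)

Derivation:
After op 1 [order #1] limit_sell(price=98, qty=7): fills=none; bids=[-] asks=[#1:7@98]
After op 2 cancel(order #1): fills=none; bids=[-] asks=[-]
After op 3 [order #2] limit_buy(price=99, qty=9): fills=none; bids=[#2:9@99] asks=[-]
After op 4 cancel(order #1): fills=none; bids=[#2:9@99] asks=[-]
After op 5 [order #3] limit_buy(price=99, qty=4): fills=none; bids=[#2:9@99 #3:4@99] asks=[-]
After op 6 [order #4] limit_sell(price=101, qty=3): fills=none; bids=[#2:9@99 #3:4@99] asks=[#4:3@101]
After op 7 cancel(order #4): fills=none; bids=[#2:9@99 #3:4@99] asks=[-]
After op 8 [order #5] limit_buy(price=97, qty=6): fills=none; bids=[#2:9@99 #3:4@99 #5:6@97] asks=[-]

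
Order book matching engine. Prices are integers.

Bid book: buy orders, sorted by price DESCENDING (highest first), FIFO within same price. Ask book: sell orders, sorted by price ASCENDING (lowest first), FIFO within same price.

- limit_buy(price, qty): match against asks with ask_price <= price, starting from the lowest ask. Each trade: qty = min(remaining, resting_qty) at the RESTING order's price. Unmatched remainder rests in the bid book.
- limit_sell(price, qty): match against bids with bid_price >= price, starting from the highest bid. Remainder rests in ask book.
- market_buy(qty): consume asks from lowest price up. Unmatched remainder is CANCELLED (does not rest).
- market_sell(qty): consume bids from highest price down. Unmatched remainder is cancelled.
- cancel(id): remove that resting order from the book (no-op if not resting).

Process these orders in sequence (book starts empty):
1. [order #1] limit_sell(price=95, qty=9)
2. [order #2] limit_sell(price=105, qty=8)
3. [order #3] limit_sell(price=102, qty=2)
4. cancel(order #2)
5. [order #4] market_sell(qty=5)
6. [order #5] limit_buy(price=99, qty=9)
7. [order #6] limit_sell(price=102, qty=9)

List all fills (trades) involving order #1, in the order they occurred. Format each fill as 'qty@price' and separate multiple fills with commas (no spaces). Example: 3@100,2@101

After op 1 [order #1] limit_sell(price=95, qty=9): fills=none; bids=[-] asks=[#1:9@95]
After op 2 [order #2] limit_sell(price=105, qty=8): fills=none; bids=[-] asks=[#1:9@95 #2:8@105]
After op 3 [order #3] limit_sell(price=102, qty=2): fills=none; bids=[-] asks=[#1:9@95 #3:2@102 #2:8@105]
After op 4 cancel(order #2): fills=none; bids=[-] asks=[#1:9@95 #3:2@102]
After op 5 [order #4] market_sell(qty=5): fills=none; bids=[-] asks=[#1:9@95 #3:2@102]
After op 6 [order #5] limit_buy(price=99, qty=9): fills=#5x#1:9@95; bids=[-] asks=[#3:2@102]
After op 7 [order #6] limit_sell(price=102, qty=9): fills=none; bids=[-] asks=[#3:2@102 #6:9@102]

Answer: 9@95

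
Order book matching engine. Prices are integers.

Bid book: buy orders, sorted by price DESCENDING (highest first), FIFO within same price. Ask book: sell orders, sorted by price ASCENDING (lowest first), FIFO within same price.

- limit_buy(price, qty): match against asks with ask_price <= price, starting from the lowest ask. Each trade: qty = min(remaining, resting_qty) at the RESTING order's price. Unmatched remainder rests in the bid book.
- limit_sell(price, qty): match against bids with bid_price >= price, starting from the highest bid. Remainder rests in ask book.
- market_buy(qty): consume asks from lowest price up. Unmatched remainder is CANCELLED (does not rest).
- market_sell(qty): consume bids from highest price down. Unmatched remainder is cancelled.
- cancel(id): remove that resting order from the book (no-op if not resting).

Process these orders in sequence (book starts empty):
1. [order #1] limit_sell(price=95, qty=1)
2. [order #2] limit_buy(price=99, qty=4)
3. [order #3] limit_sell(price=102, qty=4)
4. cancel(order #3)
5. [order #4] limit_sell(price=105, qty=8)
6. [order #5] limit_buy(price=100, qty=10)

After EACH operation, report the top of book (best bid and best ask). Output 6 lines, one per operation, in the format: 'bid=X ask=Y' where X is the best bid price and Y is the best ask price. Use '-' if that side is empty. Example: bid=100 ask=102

Answer: bid=- ask=95
bid=99 ask=-
bid=99 ask=102
bid=99 ask=-
bid=99 ask=105
bid=100 ask=105

Derivation:
After op 1 [order #1] limit_sell(price=95, qty=1): fills=none; bids=[-] asks=[#1:1@95]
After op 2 [order #2] limit_buy(price=99, qty=4): fills=#2x#1:1@95; bids=[#2:3@99] asks=[-]
After op 3 [order #3] limit_sell(price=102, qty=4): fills=none; bids=[#2:3@99] asks=[#3:4@102]
After op 4 cancel(order #3): fills=none; bids=[#2:3@99] asks=[-]
After op 5 [order #4] limit_sell(price=105, qty=8): fills=none; bids=[#2:3@99] asks=[#4:8@105]
After op 6 [order #5] limit_buy(price=100, qty=10): fills=none; bids=[#5:10@100 #2:3@99] asks=[#4:8@105]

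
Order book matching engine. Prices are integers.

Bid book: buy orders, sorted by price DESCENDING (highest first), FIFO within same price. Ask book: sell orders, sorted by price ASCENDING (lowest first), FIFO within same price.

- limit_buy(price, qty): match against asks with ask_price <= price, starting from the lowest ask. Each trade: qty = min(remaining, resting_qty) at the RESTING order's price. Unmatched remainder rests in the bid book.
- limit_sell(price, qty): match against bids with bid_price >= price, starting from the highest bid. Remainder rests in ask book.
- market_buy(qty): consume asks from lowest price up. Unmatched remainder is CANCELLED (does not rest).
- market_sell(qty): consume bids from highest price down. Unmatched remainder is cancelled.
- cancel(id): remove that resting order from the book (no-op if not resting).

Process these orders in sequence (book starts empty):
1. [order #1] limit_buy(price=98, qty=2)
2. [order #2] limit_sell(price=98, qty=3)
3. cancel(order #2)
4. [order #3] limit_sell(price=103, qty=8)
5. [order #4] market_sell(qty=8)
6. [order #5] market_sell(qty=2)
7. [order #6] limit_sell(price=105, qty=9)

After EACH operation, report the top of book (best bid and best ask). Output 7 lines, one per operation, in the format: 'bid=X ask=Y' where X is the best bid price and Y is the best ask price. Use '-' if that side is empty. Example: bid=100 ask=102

Answer: bid=98 ask=-
bid=- ask=98
bid=- ask=-
bid=- ask=103
bid=- ask=103
bid=- ask=103
bid=- ask=103

Derivation:
After op 1 [order #1] limit_buy(price=98, qty=2): fills=none; bids=[#1:2@98] asks=[-]
After op 2 [order #2] limit_sell(price=98, qty=3): fills=#1x#2:2@98; bids=[-] asks=[#2:1@98]
After op 3 cancel(order #2): fills=none; bids=[-] asks=[-]
After op 4 [order #3] limit_sell(price=103, qty=8): fills=none; bids=[-] asks=[#3:8@103]
After op 5 [order #4] market_sell(qty=8): fills=none; bids=[-] asks=[#3:8@103]
After op 6 [order #5] market_sell(qty=2): fills=none; bids=[-] asks=[#3:8@103]
After op 7 [order #6] limit_sell(price=105, qty=9): fills=none; bids=[-] asks=[#3:8@103 #6:9@105]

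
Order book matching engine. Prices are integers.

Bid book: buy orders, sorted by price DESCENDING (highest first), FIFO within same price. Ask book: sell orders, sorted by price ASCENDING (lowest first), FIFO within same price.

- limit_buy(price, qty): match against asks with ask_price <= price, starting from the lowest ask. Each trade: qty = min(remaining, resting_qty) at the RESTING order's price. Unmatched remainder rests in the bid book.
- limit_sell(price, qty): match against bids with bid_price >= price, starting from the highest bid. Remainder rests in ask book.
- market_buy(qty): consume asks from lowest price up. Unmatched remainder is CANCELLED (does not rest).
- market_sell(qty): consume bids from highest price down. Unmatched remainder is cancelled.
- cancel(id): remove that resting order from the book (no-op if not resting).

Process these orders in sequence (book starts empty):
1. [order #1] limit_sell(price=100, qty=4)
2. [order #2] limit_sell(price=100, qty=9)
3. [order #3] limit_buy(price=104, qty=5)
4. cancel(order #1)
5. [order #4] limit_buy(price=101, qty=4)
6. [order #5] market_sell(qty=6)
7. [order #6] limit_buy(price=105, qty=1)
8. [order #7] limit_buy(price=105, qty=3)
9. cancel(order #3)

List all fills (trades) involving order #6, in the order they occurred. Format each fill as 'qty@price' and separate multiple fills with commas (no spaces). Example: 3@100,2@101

After op 1 [order #1] limit_sell(price=100, qty=4): fills=none; bids=[-] asks=[#1:4@100]
After op 2 [order #2] limit_sell(price=100, qty=9): fills=none; bids=[-] asks=[#1:4@100 #2:9@100]
After op 3 [order #3] limit_buy(price=104, qty=5): fills=#3x#1:4@100 #3x#2:1@100; bids=[-] asks=[#2:8@100]
After op 4 cancel(order #1): fills=none; bids=[-] asks=[#2:8@100]
After op 5 [order #4] limit_buy(price=101, qty=4): fills=#4x#2:4@100; bids=[-] asks=[#2:4@100]
After op 6 [order #5] market_sell(qty=6): fills=none; bids=[-] asks=[#2:4@100]
After op 7 [order #6] limit_buy(price=105, qty=1): fills=#6x#2:1@100; bids=[-] asks=[#2:3@100]
After op 8 [order #7] limit_buy(price=105, qty=3): fills=#7x#2:3@100; bids=[-] asks=[-]
After op 9 cancel(order #3): fills=none; bids=[-] asks=[-]

Answer: 1@100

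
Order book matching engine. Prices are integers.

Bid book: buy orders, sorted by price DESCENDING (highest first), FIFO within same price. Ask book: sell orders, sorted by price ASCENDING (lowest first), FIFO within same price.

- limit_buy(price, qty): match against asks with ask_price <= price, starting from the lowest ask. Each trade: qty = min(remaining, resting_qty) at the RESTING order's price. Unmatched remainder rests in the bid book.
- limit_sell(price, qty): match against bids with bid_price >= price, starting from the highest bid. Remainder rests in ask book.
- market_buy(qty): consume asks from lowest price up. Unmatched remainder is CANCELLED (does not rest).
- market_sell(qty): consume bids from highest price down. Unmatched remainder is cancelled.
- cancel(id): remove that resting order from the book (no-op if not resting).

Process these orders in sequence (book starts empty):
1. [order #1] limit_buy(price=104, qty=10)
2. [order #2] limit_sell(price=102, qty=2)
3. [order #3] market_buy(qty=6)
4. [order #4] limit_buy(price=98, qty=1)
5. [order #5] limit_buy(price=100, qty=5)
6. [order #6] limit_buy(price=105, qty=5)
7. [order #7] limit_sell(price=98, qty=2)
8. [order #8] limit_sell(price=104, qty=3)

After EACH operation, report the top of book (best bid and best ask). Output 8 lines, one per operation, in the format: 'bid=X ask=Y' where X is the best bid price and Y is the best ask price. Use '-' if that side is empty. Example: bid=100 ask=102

Answer: bid=104 ask=-
bid=104 ask=-
bid=104 ask=-
bid=104 ask=-
bid=104 ask=-
bid=105 ask=-
bid=105 ask=-
bid=104 ask=-

Derivation:
After op 1 [order #1] limit_buy(price=104, qty=10): fills=none; bids=[#1:10@104] asks=[-]
After op 2 [order #2] limit_sell(price=102, qty=2): fills=#1x#2:2@104; bids=[#1:8@104] asks=[-]
After op 3 [order #3] market_buy(qty=6): fills=none; bids=[#1:8@104] asks=[-]
After op 4 [order #4] limit_buy(price=98, qty=1): fills=none; bids=[#1:8@104 #4:1@98] asks=[-]
After op 5 [order #5] limit_buy(price=100, qty=5): fills=none; bids=[#1:8@104 #5:5@100 #4:1@98] asks=[-]
After op 6 [order #6] limit_buy(price=105, qty=5): fills=none; bids=[#6:5@105 #1:8@104 #5:5@100 #4:1@98] asks=[-]
After op 7 [order #7] limit_sell(price=98, qty=2): fills=#6x#7:2@105; bids=[#6:3@105 #1:8@104 #5:5@100 #4:1@98] asks=[-]
After op 8 [order #8] limit_sell(price=104, qty=3): fills=#6x#8:3@105; bids=[#1:8@104 #5:5@100 #4:1@98] asks=[-]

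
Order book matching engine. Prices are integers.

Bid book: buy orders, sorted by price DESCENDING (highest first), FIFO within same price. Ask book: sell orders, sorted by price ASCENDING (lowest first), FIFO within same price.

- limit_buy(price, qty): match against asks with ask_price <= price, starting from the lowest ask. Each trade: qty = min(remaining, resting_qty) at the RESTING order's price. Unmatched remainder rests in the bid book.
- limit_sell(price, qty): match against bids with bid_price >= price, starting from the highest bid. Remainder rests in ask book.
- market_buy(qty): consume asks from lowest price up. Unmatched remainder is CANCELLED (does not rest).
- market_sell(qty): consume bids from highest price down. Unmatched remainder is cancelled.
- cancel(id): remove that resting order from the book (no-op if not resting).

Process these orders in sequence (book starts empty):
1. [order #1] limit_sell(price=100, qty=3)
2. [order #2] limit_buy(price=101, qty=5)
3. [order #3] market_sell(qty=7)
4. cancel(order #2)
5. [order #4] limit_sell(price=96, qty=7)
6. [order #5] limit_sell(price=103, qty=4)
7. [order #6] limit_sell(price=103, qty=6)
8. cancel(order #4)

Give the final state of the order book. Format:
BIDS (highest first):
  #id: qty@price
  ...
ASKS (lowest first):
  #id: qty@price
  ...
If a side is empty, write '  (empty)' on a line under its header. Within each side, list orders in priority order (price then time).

After op 1 [order #1] limit_sell(price=100, qty=3): fills=none; bids=[-] asks=[#1:3@100]
After op 2 [order #2] limit_buy(price=101, qty=5): fills=#2x#1:3@100; bids=[#2:2@101] asks=[-]
After op 3 [order #3] market_sell(qty=7): fills=#2x#3:2@101; bids=[-] asks=[-]
After op 4 cancel(order #2): fills=none; bids=[-] asks=[-]
After op 5 [order #4] limit_sell(price=96, qty=7): fills=none; bids=[-] asks=[#4:7@96]
After op 6 [order #5] limit_sell(price=103, qty=4): fills=none; bids=[-] asks=[#4:7@96 #5:4@103]
After op 7 [order #6] limit_sell(price=103, qty=6): fills=none; bids=[-] asks=[#4:7@96 #5:4@103 #6:6@103]
After op 8 cancel(order #4): fills=none; bids=[-] asks=[#5:4@103 #6:6@103]

Answer: BIDS (highest first):
  (empty)
ASKS (lowest first):
  #5: 4@103
  #6: 6@103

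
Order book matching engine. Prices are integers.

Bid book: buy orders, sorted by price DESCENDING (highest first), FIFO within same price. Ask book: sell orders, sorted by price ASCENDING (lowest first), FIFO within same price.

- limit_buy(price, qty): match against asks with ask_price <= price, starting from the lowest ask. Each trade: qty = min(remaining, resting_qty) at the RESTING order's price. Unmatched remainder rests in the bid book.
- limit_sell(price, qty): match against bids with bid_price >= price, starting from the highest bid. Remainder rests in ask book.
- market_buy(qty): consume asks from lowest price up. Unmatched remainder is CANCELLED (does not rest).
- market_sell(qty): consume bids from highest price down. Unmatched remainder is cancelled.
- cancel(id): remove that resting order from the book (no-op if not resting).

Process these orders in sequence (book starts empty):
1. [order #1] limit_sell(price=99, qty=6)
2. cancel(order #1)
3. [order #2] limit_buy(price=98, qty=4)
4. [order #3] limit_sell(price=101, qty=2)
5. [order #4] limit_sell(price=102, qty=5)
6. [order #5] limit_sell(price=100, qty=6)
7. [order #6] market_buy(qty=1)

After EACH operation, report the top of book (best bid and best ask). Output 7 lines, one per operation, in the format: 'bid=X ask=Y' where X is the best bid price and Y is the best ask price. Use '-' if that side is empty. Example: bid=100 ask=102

After op 1 [order #1] limit_sell(price=99, qty=6): fills=none; bids=[-] asks=[#1:6@99]
After op 2 cancel(order #1): fills=none; bids=[-] asks=[-]
After op 3 [order #2] limit_buy(price=98, qty=4): fills=none; bids=[#2:4@98] asks=[-]
After op 4 [order #3] limit_sell(price=101, qty=2): fills=none; bids=[#2:4@98] asks=[#3:2@101]
After op 5 [order #4] limit_sell(price=102, qty=5): fills=none; bids=[#2:4@98] asks=[#3:2@101 #4:5@102]
After op 6 [order #5] limit_sell(price=100, qty=6): fills=none; bids=[#2:4@98] asks=[#5:6@100 #3:2@101 #4:5@102]
After op 7 [order #6] market_buy(qty=1): fills=#6x#5:1@100; bids=[#2:4@98] asks=[#5:5@100 #3:2@101 #4:5@102]

Answer: bid=- ask=99
bid=- ask=-
bid=98 ask=-
bid=98 ask=101
bid=98 ask=101
bid=98 ask=100
bid=98 ask=100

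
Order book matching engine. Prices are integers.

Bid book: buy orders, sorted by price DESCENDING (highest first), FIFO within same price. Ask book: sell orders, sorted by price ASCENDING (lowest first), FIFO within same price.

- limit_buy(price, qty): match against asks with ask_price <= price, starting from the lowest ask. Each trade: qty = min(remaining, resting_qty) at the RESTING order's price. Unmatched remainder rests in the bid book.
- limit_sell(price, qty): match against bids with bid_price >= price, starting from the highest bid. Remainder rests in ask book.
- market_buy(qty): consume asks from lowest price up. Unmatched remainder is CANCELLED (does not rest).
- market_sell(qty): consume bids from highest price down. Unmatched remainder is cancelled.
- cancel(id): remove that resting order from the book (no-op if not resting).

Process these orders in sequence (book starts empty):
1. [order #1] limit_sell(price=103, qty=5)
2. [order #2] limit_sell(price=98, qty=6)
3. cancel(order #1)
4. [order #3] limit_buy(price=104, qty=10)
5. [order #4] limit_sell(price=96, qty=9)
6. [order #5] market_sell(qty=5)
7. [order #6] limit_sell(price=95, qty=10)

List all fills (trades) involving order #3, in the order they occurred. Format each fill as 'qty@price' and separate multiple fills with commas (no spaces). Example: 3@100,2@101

After op 1 [order #1] limit_sell(price=103, qty=5): fills=none; bids=[-] asks=[#1:5@103]
After op 2 [order #2] limit_sell(price=98, qty=6): fills=none; bids=[-] asks=[#2:6@98 #1:5@103]
After op 3 cancel(order #1): fills=none; bids=[-] asks=[#2:6@98]
After op 4 [order #3] limit_buy(price=104, qty=10): fills=#3x#2:6@98; bids=[#3:4@104] asks=[-]
After op 5 [order #4] limit_sell(price=96, qty=9): fills=#3x#4:4@104; bids=[-] asks=[#4:5@96]
After op 6 [order #5] market_sell(qty=5): fills=none; bids=[-] asks=[#4:5@96]
After op 7 [order #6] limit_sell(price=95, qty=10): fills=none; bids=[-] asks=[#6:10@95 #4:5@96]

Answer: 6@98,4@104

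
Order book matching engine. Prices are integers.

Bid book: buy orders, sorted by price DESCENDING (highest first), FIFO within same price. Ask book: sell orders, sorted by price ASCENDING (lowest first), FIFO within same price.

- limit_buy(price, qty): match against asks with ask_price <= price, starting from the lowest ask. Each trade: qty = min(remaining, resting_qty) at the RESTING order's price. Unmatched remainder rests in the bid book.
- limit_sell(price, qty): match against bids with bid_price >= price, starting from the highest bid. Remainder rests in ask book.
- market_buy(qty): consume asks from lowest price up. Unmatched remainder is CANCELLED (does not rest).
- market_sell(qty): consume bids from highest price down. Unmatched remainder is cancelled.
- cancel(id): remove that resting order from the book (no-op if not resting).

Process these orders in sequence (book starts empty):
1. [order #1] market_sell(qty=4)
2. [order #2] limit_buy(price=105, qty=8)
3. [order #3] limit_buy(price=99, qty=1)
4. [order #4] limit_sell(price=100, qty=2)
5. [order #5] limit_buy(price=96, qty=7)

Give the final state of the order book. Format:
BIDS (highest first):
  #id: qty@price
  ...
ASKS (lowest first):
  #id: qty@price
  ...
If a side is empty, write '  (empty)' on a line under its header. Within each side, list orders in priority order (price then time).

After op 1 [order #1] market_sell(qty=4): fills=none; bids=[-] asks=[-]
After op 2 [order #2] limit_buy(price=105, qty=8): fills=none; bids=[#2:8@105] asks=[-]
After op 3 [order #3] limit_buy(price=99, qty=1): fills=none; bids=[#2:8@105 #3:1@99] asks=[-]
After op 4 [order #4] limit_sell(price=100, qty=2): fills=#2x#4:2@105; bids=[#2:6@105 #3:1@99] asks=[-]
After op 5 [order #5] limit_buy(price=96, qty=7): fills=none; bids=[#2:6@105 #3:1@99 #5:7@96] asks=[-]

Answer: BIDS (highest first):
  #2: 6@105
  #3: 1@99
  #5: 7@96
ASKS (lowest first):
  (empty)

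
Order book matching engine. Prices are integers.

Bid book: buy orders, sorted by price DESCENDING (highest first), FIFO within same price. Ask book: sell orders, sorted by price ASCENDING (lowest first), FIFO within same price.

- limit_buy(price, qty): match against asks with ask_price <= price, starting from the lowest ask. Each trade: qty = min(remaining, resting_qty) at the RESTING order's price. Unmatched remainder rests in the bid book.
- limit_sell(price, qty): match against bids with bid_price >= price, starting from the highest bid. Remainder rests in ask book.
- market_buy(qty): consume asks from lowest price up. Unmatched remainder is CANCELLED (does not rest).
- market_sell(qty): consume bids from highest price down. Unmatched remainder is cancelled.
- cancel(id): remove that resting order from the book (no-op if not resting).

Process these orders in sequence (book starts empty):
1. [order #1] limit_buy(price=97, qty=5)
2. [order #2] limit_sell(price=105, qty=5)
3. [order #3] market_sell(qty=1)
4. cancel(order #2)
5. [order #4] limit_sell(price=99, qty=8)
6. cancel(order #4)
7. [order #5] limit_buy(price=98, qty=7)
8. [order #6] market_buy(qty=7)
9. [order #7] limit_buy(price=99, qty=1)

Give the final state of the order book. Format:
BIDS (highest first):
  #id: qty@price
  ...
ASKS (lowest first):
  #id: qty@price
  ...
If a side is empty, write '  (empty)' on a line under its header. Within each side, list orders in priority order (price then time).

Answer: BIDS (highest first):
  #7: 1@99
  #5: 7@98
  #1: 4@97
ASKS (lowest first):
  (empty)

Derivation:
After op 1 [order #1] limit_buy(price=97, qty=5): fills=none; bids=[#1:5@97] asks=[-]
After op 2 [order #2] limit_sell(price=105, qty=5): fills=none; bids=[#1:5@97] asks=[#2:5@105]
After op 3 [order #3] market_sell(qty=1): fills=#1x#3:1@97; bids=[#1:4@97] asks=[#2:5@105]
After op 4 cancel(order #2): fills=none; bids=[#1:4@97] asks=[-]
After op 5 [order #4] limit_sell(price=99, qty=8): fills=none; bids=[#1:4@97] asks=[#4:8@99]
After op 6 cancel(order #4): fills=none; bids=[#1:4@97] asks=[-]
After op 7 [order #5] limit_buy(price=98, qty=7): fills=none; bids=[#5:7@98 #1:4@97] asks=[-]
After op 8 [order #6] market_buy(qty=7): fills=none; bids=[#5:7@98 #1:4@97] asks=[-]
After op 9 [order #7] limit_buy(price=99, qty=1): fills=none; bids=[#7:1@99 #5:7@98 #1:4@97] asks=[-]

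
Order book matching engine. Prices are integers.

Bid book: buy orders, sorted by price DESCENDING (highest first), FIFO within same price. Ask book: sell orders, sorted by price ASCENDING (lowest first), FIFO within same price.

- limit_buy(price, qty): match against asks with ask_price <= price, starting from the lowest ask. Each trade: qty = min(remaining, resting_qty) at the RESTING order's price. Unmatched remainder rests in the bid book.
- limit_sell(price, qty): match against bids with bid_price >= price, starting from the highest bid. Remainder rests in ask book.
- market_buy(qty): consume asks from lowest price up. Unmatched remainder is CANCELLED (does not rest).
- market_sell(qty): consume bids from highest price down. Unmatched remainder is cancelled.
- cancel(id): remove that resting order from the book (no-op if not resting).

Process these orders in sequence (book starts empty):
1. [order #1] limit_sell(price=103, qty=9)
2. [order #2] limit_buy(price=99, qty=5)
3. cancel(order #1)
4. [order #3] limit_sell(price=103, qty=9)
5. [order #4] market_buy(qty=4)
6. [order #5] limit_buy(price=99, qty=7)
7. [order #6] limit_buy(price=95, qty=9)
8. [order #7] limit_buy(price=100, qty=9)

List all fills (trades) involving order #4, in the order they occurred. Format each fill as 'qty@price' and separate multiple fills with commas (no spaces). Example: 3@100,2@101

Answer: 4@103

Derivation:
After op 1 [order #1] limit_sell(price=103, qty=9): fills=none; bids=[-] asks=[#1:9@103]
After op 2 [order #2] limit_buy(price=99, qty=5): fills=none; bids=[#2:5@99] asks=[#1:9@103]
After op 3 cancel(order #1): fills=none; bids=[#2:5@99] asks=[-]
After op 4 [order #3] limit_sell(price=103, qty=9): fills=none; bids=[#2:5@99] asks=[#3:9@103]
After op 5 [order #4] market_buy(qty=4): fills=#4x#3:4@103; bids=[#2:5@99] asks=[#3:5@103]
After op 6 [order #5] limit_buy(price=99, qty=7): fills=none; bids=[#2:5@99 #5:7@99] asks=[#3:5@103]
After op 7 [order #6] limit_buy(price=95, qty=9): fills=none; bids=[#2:5@99 #5:7@99 #6:9@95] asks=[#3:5@103]
After op 8 [order #7] limit_buy(price=100, qty=9): fills=none; bids=[#7:9@100 #2:5@99 #5:7@99 #6:9@95] asks=[#3:5@103]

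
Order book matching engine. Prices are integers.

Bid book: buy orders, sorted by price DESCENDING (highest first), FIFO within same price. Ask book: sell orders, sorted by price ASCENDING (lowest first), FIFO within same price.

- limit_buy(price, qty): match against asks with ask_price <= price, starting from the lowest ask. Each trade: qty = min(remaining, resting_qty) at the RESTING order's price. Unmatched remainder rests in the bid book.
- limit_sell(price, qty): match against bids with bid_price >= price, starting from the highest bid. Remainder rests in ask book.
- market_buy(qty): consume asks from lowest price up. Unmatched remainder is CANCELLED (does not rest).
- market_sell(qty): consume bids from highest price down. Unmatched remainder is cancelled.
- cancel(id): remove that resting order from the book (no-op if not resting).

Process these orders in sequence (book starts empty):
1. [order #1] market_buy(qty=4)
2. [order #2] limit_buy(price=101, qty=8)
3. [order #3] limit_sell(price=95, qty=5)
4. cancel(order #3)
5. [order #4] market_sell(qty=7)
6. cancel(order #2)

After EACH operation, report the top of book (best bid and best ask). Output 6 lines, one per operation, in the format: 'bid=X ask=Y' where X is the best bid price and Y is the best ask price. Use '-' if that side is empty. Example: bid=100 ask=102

Answer: bid=- ask=-
bid=101 ask=-
bid=101 ask=-
bid=101 ask=-
bid=- ask=-
bid=- ask=-

Derivation:
After op 1 [order #1] market_buy(qty=4): fills=none; bids=[-] asks=[-]
After op 2 [order #2] limit_buy(price=101, qty=8): fills=none; bids=[#2:8@101] asks=[-]
After op 3 [order #3] limit_sell(price=95, qty=5): fills=#2x#3:5@101; bids=[#2:3@101] asks=[-]
After op 4 cancel(order #3): fills=none; bids=[#2:3@101] asks=[-]
After op 5 [order #4] market_sell(qty=7): fills=#2x#4:3@101; bids=[-] asks=[-]
After op 6 cancel(order #2): fills=none; bids=[-] asks=[-]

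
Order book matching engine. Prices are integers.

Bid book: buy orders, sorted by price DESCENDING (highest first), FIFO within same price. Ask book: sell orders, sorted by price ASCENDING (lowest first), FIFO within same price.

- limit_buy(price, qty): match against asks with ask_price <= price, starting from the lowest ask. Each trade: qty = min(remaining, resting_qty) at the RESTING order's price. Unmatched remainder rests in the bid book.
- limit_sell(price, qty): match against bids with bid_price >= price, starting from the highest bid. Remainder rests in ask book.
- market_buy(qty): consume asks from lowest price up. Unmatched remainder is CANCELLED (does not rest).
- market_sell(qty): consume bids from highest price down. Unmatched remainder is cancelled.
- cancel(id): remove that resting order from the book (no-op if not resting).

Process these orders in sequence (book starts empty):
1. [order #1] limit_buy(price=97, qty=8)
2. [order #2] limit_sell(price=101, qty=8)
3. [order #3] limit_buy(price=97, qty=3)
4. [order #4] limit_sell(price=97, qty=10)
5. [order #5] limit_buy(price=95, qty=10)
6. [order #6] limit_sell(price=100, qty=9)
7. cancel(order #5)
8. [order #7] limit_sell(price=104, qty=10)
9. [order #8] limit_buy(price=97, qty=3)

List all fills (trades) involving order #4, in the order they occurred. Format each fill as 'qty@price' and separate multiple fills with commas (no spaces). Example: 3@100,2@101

After op 1 [order #1] limit_buy(price=97, qty=8): fills=none; bids=[#1:8@97] asks=[-]
After op 2 [order #2] limit_sell(price=101, qty=8): fills=none; bids=[#1:8@97] asks=[#2:8@101]
After op 3 [order #3] limit_buy(price=97, qty=3): fills=none; bids=[#1:8@97 #3:3@97] asks=[#2:8@101]
After op 4 [order #4] limit_sell(price=97, qty=10): fills=#1x#4:8@97 #3x#4:2@97; bids=[#3:1@97] asks=[#2:8@101]
After op 5 [order #5] limit_buy(price=95, qty=10): fills=none; bids=[#3:1@97 #5:10@95] asks=[#2:8@101]
After op 6 [order #6] limit_sell(price=100, qty=9): fills=none; bids=[#3:1@97 #5:10@95] asks=[#6:9@100 #2:8@101]
After op 7 cancel(order #5): fills=none; bids=[#3:1@97] asks=[#6:9@100 #2:8@101]
After op 8 [order #7] limit_sell(price=104, qty=10): fills=none; bids=[#3:1@97] asks=[#6:9@100 #2:8@101 #7:10@104]
After op 9 [order #8] limit_buy(price=97, qty=3): fills=none; bids=[#3:1@97 #8:3@97] asks=[#6:9@100 #2:8@101 #7:10@104]

Answer: 8@97,2@97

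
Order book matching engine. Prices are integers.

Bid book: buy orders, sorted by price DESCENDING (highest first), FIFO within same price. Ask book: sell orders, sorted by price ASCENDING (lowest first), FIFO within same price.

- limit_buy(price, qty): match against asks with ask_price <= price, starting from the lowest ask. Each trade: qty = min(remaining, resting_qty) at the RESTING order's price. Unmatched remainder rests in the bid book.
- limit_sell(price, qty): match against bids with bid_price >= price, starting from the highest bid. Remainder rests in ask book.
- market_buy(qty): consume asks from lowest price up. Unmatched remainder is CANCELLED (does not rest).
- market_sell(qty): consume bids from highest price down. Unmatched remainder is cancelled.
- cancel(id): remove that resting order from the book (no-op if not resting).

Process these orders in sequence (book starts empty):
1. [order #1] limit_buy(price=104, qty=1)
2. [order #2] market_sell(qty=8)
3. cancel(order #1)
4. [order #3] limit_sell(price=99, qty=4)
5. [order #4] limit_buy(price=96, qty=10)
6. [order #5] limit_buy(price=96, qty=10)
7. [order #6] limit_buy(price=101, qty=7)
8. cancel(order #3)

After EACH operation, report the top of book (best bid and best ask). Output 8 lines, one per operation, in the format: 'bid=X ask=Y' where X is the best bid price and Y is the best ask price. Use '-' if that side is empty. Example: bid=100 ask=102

After op 1 [order #1] limit_buy(price=104, qty=1): fills=none; bids=[#1:1@104] asks=[-]
After op 2 [order #2] market_sell(qty=8): fills=#1x#2:1@104; bids=[-] asks=[-]
After op 3 cancel(order #1): fills=none; bids=[-] asks=[-]
After op 4 [order #3] limit_sell(price=99, qty=4): fills=none; bids=[-] asks=[#3:4@99]
After op 5 [order #4] limit_buy(price=96, qty=10): fills=none; bids=[#4:10@96] asks=[#3:4@99]
After op 6 [order #5] limit_buy(price=96, qty=10): fills=none; bids=[#4:10@96 #5:10@96] asks=[#3:4@99]
After op 7 [order #6] limit_buy(price=101, qty=7): fills=#6x#3:4@99; bids=[#6:3@101 #4:10@96 #5:10@96] asks=[-]
After op 8 cancel(order #3): fills=none; bids=[#6:3@101 #4:10@96 #5:10@96] asks=[-]

Answer: bid=104 ask=-
bid=- ask=-
bid=- ask=-
bid=- ask=99
bid=96 ask=99
bid=96 ask=99
bid=101 ask=-
bid=101 ask=-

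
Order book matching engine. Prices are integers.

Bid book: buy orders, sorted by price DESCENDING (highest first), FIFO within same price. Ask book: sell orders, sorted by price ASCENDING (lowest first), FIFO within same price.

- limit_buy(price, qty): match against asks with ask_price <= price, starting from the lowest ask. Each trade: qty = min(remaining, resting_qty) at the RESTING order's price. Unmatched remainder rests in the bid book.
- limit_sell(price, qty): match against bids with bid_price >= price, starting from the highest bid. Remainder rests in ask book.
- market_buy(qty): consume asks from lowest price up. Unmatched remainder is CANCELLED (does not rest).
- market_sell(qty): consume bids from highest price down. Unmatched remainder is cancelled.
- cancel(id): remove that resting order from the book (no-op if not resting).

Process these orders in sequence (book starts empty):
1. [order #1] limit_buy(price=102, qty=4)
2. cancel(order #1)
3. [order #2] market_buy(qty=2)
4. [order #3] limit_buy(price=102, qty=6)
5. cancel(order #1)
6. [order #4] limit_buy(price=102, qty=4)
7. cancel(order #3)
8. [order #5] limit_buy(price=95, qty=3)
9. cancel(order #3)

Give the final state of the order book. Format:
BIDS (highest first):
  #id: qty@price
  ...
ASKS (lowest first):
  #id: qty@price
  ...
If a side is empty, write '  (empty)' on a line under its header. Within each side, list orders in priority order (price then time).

After op 1 [order #1] limit_buy(price=102, qty=4): fills=none; bids=[#1:4@102] asks=[-]
After op 2 cancel(order #1): fills=none; bids=[-] asks=[-]
After op 3 [order #2] market_buy(qty=2): fills=none; bids=[-] asks=[-]
After op 4 [order #3] limit_buy(price=102, qty=6): fills=none; bids=[#3:6@102] asks=[-]
After op 5 cancel(order #1): fills=none; bids=[#3:6@102] asks=[-]
After op 6 [order #4] limit_buy(price=102, qty=4): fills=none; bids=[#3:6@102 #4:4@102] asks=[-]
After op 7 cancel(order #3): fills=none; bids=[#4:4@102] asks=[-]
After op 8 [order #5] limit_buy(price=95, qty=3): fills=none; bids=[#4:4@102 #5:3@95] asks=[-]
After op 9 cancel(order #3): fills=none; bids=[#4:4@102 #5:3@95] asks=[-]

Answer: BIDS (highest first):
  #4: 4@102
  #5: 3@95
ASKS (lowest first):
  (empty)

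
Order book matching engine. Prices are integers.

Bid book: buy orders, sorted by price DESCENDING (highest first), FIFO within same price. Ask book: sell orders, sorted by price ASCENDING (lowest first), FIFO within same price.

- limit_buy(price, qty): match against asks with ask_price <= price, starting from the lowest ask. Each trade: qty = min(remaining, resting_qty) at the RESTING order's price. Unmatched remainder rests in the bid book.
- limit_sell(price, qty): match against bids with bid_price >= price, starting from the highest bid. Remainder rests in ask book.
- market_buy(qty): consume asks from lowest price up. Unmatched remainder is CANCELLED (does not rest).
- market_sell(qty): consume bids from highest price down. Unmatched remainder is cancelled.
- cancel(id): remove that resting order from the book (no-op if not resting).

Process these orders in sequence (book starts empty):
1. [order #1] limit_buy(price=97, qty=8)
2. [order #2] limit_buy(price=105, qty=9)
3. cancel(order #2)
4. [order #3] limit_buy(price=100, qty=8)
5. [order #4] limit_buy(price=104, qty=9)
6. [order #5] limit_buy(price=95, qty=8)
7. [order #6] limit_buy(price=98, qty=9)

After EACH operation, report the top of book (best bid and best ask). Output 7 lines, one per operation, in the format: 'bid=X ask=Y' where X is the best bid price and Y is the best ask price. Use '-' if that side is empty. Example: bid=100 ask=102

Answer: bid=97 ask=-
bid=105 ask=-
bid=97 ask=-
bid=100 ask=-
bid=104 ask=-
bid=104 ask=-
bid=104 ask=-

Derivation:
After op 1 [order #1] limit_buy(price=97, qty=8): fills=none; bids=[#1:8@97] asks=[-]
After op 2 [order #2] limit_buy(price=105, qty=9): fills=none; bids=[#2:9@105 #1:8@97] asks=[-]
After op 3 cancel(order #2): fills=none; bids=[#1:8@97] asks=[-]
After op 4 [order #3] limit_buy(price=100, qty=8): fills=none; bids=[#3:8@100 #1:8@97] asks=[-]
After op 5 [order #4] limit_buy(price=104, qty=9): fills=none; bids=[#4:9@104 #3:8@100 #1:8@97] asks=[-]
After op 6 [order #5] limit_buy(price=95, qty=8): fills=none; bids=[#4:9@104 #3:8@100 #1:8@97 #5:8@95] asks=[-]
After op 7 [order #6] limit_buy(price=98, qty=9): fills=none; bids=[#4:9@104 #3:8@100 #6:9@98 #1:8@97 #5:8@95] asks=[-]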